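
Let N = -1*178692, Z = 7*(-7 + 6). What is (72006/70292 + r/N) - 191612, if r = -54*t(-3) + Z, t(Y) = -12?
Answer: -601688081660047/3140154516 ≈ -1.9161e+5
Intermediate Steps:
Z = -7 (Z = 7*(-1) = -7)
r = 641 (r = -54*(-12) - 7 = 648 - 7 = 641)
N = -178692
(72006/70292 + r/N) - 191612 = (72006/70292 + 641/(-178692)) - 191612 = (72006*(1/70292) + 641*(-1/178692)) - 191612 = (36003/35146 - 641/178692) - 191612 = 3205459745/3140154516 - 191612 = -601688081660047/3140154516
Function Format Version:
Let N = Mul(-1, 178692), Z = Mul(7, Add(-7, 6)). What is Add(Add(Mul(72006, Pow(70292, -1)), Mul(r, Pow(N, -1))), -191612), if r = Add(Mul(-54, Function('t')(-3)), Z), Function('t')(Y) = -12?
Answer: Rational(-601688081660047, 3140154516) ≈ -1.9161e+5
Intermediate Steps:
Z = -7 (Z = Mul(7, -1) = -7)
r = 641 (r = Add(Mul(-54, -12), -7) = Add(648, -7) = 641)
N = -178692
Add(Add(Mul(72006, Pow(70292, -1)), Mul(r, Pow(N, -1))), -191612) = Add(Add(Mul(72006, Pow(70292, -1)), Mul(641, Pow(-178692, -1))), -191612) = Add(Add(Mul(72006, Rational(1, 70292)), Mul(641, Rational(-1, 178692))), -191612) = Add(Add(Rational(36003, 35146), Rational(-641, 178692)), -191612) = Add(Rational(3205459745, 3140154516), -191612) = Rational(-601688081660047, 3140154516)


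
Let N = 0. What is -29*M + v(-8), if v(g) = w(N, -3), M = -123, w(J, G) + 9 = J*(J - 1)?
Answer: 3558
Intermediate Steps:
w(J, G) = -9 + J*(-1 + J) (w(J, G) = -9 + J*(J - 1) = -9 + J*(-1 + J))
v(g) = -9 (v(g) = -9 + 0² - 1*0 = -9 + 0 + 0 = -9)
-29*M + v(-8) = -29*(-123) - 9 = 3567 - 9 = 3558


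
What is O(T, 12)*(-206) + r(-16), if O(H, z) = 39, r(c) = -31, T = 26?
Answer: -8065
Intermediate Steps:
O(T, 12)*(-206) + r(-16) = 39*(-206) - 31 = -8034 - 31 = -8065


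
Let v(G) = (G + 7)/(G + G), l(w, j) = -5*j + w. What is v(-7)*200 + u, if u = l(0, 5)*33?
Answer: -825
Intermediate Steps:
l(w, j) = w - 5*j
v(G) = (7 + G)/(2*G) (v(G) = (7 + G)/((2*G)) = (7 + G)*(1/(2*G)) = (7 + G)/(2*G))
u = -825 (u = (0 - 5*5)*33 = (0 - 25)*33 = -25*33 = -825)
v(-7)*200 + u = ((½)*(7 - 7)/(-7))*200 - 825 = ((½)*(-⅐)*0)*200 - 825 = 0*200 - 825 = 0 - 825 = -825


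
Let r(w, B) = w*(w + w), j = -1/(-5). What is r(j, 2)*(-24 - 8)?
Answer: -64/25 ≈ -2.5600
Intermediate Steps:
j = ⅕ (j = -1*(-⅕) = ⅕ ≈ 0.20000)
r(w, B) = 2*w² (r(w, B) = w*(2*w) = 2*w²)
r(j, 2)*(-24 - 8) = (2*(⅕)²)*(-24 - 8) = (2*(1/25))*(-32) = (2/25)*(-32) = -64/25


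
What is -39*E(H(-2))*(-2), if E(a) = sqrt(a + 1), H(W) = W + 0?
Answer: 78*I ≈ 78.0*I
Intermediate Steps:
H(W) = W
E(a) = sqrt(1 + a)
-39*E(H(-2))*(-2) = -39*sqrt(1 - 2)*(-2) = -39*I*(-2) = 78*I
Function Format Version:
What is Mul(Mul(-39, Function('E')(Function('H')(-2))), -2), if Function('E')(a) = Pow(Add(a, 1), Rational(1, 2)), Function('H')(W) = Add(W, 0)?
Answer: Mul(78, I) ≈ Mul(78.000, I)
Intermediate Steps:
Function('H')(W) = W
Function('E')(a) = Pow(Add(1, a), Rational(1, 2))
Mul(Mul(-39, Function('E')(Function('H')(-2))), -2) = Mul(Mul(-39, Pow(Add(1, -2), Rational(1, 2))), -2) = Mul(Mul(-39, Pow(-1, Rational(1, 2))), -2) = Mul(Mul(-39, I), -2) = Mul(78, I)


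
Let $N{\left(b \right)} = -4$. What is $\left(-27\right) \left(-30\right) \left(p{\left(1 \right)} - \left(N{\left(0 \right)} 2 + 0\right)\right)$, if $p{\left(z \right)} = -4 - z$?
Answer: $2430$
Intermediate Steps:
$\left(-27\right) \left(-30\right) \left(p{\left(1 \right)} - \left(N{\left(0 \right)} 2 + 0\right)\right) = \left(-27\right) \left(-30\right) \left(\left(-4 - 1\right) - \left(\left(-4\right) 2 + 0\right)\right) = 810 \left(\left(-4 - 1\right) - \left(-8 + 0\right)\right) = 810 \left(-5 - -8\right) = 810 \left(-5 + 8\right) = 810 \cdot 3 = 2430$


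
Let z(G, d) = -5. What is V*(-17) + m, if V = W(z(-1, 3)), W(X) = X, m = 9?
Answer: 94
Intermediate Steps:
V = -5
V*(-17) + m = -5*(-17) + 9 = 85 + 9 = 94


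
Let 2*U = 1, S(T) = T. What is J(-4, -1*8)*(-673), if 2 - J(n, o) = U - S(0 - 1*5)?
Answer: 4711/2 ≈ 2355.5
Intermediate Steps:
U = ½ (U = (½)*1 = ½ ≈ 0.50000)
J(n, o) = -7/2 (J(n, o) = 2 - (½ - (0 - 1*5)) = 2 - (½ - (0 - 5)) = 2 - (½ - 1*(-5)) = 2 - (½ + 5) = 2 - 1*11/2 = 2 - 11/2 = -7/2)
J(-4, -1*8)*(-673) = -7/2*(-673) = 4711/2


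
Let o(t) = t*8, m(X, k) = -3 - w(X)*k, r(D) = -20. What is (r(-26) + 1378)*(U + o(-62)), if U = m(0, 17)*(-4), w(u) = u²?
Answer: -657272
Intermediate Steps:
m(X, k) = -3 - k*X² (m(X, k) = -3 - X²*k = -3 - k*X²)
o(t) = 8*t
U = 12 (U = (-3 - 1*17*0²)*(-4) = (-3 - 1*17*0)*(-4) = (-3 + 0)*(-4) = -3*(-4) = 12)
(r(-26) + 1378)*(U + o(-62)) = (-20 + 1378)*(12 + 8*(-62)) = 1358*(12 - 496) = 1358*(-484) = -657272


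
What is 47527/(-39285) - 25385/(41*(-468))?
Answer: 9477961/83755620 ≈ 0.11316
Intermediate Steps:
47527/(-39285) - 25385/(41*(-468)) = 47527*(-1/39285) - 25385/(-19188) = -47527/39285 - 25385*(-1/19188) = -47527/39285 + 25385/19188 = 9477961/83755620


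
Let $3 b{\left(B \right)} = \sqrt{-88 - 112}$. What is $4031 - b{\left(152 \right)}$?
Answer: $4031 - \frac{10 i \sqrt{2}}{3} \approx 4031.0 - 4.714 i$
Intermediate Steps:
$b{\left(B \right)} = \frac{10 i \sqrt{2}}{3}$ ($b{\left(B \right)} = \frac{\sqrt{-88 - 112}}{3} = \frac{\sqrt{-200}}{3} = \frac{10 i \sqrt{2}}{3}$)
$4031 - b{\left(152 \right)} = 4031 - \frac{10 i \sqrt{2}}{3}$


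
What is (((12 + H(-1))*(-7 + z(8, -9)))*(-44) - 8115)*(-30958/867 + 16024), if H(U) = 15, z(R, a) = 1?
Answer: -4560548650/289 ≈ -1.5780e+7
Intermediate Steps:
(((12 + H(-1))*(-7 + z(8, -9)))*(-44) - 8115)*(-30958/867 + 16024) = (((12 + 15)*(-7 + 1))*(-44) - 8115)*(-30958/867 + 16024) = ((27*(-6))*(-44) - 8115)*(-30958*1/867 + 16024) = (-162*(-44) - 8115)*(-30958/867 + 16024) = (7128 - 8115)*(13861850/867) = -987*13861850/867 = -4560548650/289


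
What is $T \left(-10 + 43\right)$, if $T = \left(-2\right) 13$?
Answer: $-858$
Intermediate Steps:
$T = -26$
$T \left(-10 + 43\right) = - 26 \left(-10 + 43\right) = \left(-26\right) 33 = -858$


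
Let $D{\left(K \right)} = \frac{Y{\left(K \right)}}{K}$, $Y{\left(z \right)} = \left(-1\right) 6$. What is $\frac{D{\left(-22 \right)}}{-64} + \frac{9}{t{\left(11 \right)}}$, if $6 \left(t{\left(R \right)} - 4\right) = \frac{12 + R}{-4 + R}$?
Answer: $\frac{265539}{134464} \approx 1.9748$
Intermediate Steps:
$Y{\left(z \right)} = -6$
$t{\left(R \right)} = 4 + \frac{12 + R}{6 \left(-4 + R\right)}$ ($t{\left(R \right)} = 4 + \frac{\left(12 + R\right) \frac{1}{-4 + R}}{6} = 4 + \frac{\frac{1}{-4 + R} \left(12 + R\right)}{6} = 4 + \frac{12 + R}{6 \left(-4 + R\right)}$)
$D{\left(K \right)} = - \frac{6}{K}$
$\frac{D{\left(-22 \right)}}{-64} + \frac{9}{t{\left(11 \right)}} = \frac{\left(-6\right) \frac{1}{-22}}{-64} + \frac{9}{\frac{1}{6} \frac{1}{-4 + 11} \left(-84 + 25 \cdot 11\right)} = \left(-6\right) \left(- \frac{1}{22}\right) \left(- \frac{1}{64}\right) + \frac{9}{\frac{1}{6} \cdot \frac{1}{7} \left(-84 + 275\right)} = \frac{3}{11} \left(- \frac{1}{64}\right) + \frac{9}{\frac{1}{6} \cdot \frac{1}{7} \cdot 191} = - \frac{3}{704} + \frac{9}{\frac{191}{42}} = - \frac{3}{704} + 9 \cdot \frac{42}{191} = - \frac{3}{704} + \frac{378}{191} = \frac{265539}{134464}$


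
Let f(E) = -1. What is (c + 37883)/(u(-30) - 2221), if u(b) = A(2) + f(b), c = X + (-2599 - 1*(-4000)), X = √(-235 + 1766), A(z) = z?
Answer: -9821/555 - √1531/2220 ≈ -17.713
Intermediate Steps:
X = √1531 ≈ 39.128
c = 1401 + √1531 (c = √1531 + (-2599 - 1*(-4000)) = √1531 + (-2599 + 4000) = √1531 + 1401 = 1401 + √1531 ≈ 1440.1)
u(b) = 1 (u(b) = 2 - 1 = 1)
(c + 37883)/(u(-30) - 2221) = ((1401 + √1531) + 37883)/(1 - 2221) = (39284 + √1531)/(-2220) = (39284 + √1531)*(-1/2220) = -9821/555 - √1531/2220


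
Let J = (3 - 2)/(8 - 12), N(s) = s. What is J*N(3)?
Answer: -¾ ≈ -0.75000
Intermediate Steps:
J = -¼ (J = 1/(-4) = 1*(-¼) = -¼ ≈ -0.25000)
J*N(3) = -¼*3 = -¾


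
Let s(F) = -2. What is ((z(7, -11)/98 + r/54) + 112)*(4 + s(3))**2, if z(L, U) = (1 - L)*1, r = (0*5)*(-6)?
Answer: 21940/49 ≈ 447.75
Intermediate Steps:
r = 0 (r = 0*(-6) = 0)
z(L, U) = 1 - L
((z(7, -11)/98 + r/54) + 112)*(4 + s(3))**2 = (((1 - 1*7)/98 + 0/54) + 112)*(4 - 2)**2 = (((1 - 7)*(1/98) + 0*(1/54)) + 112)*2**2 = ((-6*1/98 + 0) + 112)*4 = ((-3/49 + 0) + 112)*4 = (-3/49 + 112)*4 = (5485/49)*4 = 21940/49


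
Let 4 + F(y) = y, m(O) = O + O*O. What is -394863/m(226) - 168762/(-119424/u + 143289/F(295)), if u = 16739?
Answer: -4789563028225273/13473969746386 ≈ -355.47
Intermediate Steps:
m(O) = O + O²
F(y) = -4 + y
-394863/m(226) - 168762/(-119424/u + 143289/F(295)) = -394863*1/(226*(1 + 226)) - 168762/(-119424/16739 + 143289/(-4 + 295)) = -394863/(226*227) - 168762/(-119424*1/16739 + 143289/291) = -394863/51302 - 168762/(-119424/16739 + 143289*(1/291)) = -394863*1/51302 - 168762/(-119424/16739 + 47763/97) = -394863/51302 - 168762/787920729/1623683 = -394863/51302 - 168762*1623683/787920729 = -394863/51302 - 91338663482/262640243 = -4789563028225273/13473969746386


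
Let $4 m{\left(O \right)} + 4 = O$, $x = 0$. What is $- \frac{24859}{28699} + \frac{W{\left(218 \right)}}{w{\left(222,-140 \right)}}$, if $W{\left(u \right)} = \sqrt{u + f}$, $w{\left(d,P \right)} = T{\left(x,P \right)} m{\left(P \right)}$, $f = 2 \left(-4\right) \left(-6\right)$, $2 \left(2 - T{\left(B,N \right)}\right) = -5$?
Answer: $- \frac{24859}{28699} - \frac{\sqrt{266}}{162} \approx -0.96687$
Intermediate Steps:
$m{\left(O \right)} = -1 + \frac{O}{4}$
$T{\left(B,N \right)} = \frac{9}{2}$ ($T{\left(B,N \right)} = 2 - - \frac{5}{2} = 2 + \frac{5}{2} = \frac{9}{2}$)
$f = 48$ ($f = \left(-8\right) \left(-6\right) = 48$)
$w{\left(d,P \right)} = - \frac{9}{2} + \frac{9 P}{8}$ ($w{\left(d,P \right)} = \frac{9 \left(-1 + \frac{P}{4}\right)}{2} = - \frac{9}{2} + \frac{9 P}{8}$)
$W{\left(u \right)} = \sqrt{48 + u}$ ($W{\left(u \right)} = \sqrt{u + 48} = \sqrt{48 + u}$)
$- \frac{24859}{28699} + \frac{W{\left(218 \right)}}{w{\left(222,-140 \right)}} = - \frac{24859}{28699} + \frac{\sqrt{48 + 218}}{- \frac{9}{2} + \frac{9}{8} \left(-140\right)} = \left(-24859\right) \frac{1}{28699} + \frac{\sqrt{266}}{- \frac{9}{2} - \frac{315}{2}} = - \frac{24859}{28699} + \frac{\sqrt{266}}{-162} = - \frac{24859}{28699} + \sqrt{266} \left(- \frac{1}{162}\right) = - \frac{24859}{28699} - \frac{\sqrt{266}}{162}$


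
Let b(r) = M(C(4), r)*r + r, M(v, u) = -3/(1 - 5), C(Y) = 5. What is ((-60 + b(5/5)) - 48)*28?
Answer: -2975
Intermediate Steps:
M(v, u) = 3/4 (M(v, u) = -3/(-4) = -1/4*(-3) = 3/4)
b(r) = 7*r/4 (b(r) = 3*r/4 + r = 7*r/4)
((-60 + b(5/5)) - 48)*28 = ((-60 + 7*(5/5)/4) - 48)*28 = ((-60 + 7*(5*(1/5))/4) - 48)*28 = ((-60 + (7/4)*1) - 48)*28 = ((-60 + 7/4) - 48)*28 = (-233/4 - 48)*28 = -425/4*28 = -2975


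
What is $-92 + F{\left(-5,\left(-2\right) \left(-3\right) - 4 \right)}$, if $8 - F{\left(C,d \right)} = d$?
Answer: $-86$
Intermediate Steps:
$F{\left(C,d \right)} = 8 - d$
$-92 + F{\left(-5,\left(-2\right) \left(-3\right) - 4 \right)} = -92 + \left(8 - \left(\left(-2\right) \left(-3\right) - 4\right)\right) = -92 + \left(8 - \left(6 - 4\right)\right) = -92 + \left(8 - 2\right) = -92 + 6 = -86$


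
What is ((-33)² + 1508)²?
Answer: 6744409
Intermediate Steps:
((-33)² + 1508)² = (1089 + 1508)² = 2597² = 6744409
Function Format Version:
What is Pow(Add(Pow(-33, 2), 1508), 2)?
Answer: 6744409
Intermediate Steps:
Pow(Add(Pow(-33, 2), 1508), 2) = Pow(Add(1089, 1508), 2) = Pow(2597, 2) = 6744409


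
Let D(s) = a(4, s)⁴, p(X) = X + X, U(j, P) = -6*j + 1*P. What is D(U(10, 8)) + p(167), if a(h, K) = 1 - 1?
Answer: 334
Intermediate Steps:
U(j, P) = P - 6*j (U(j, P) = -6*j + P = P - 6*j)
p(X) = 2*X
a(h, K) = 0
D(s) = 0 (D(s) = 0⁴ = 0)
D(U(10, 8)) + p(167) = 0 + 2*167 = 0 + 334 = 334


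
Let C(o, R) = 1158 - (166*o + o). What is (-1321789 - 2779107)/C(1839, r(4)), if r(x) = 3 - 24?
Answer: 4100896/305955 ≈ 13.404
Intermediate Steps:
r(x) = -21
C(o, R) = 1158 - 167*o
(-1321789 - 2779107)/C(1839, r(4)) = (-1321789 - 2779107)/(1158 - 167*1839) = -4100896/(1158 - 307113) = -4100896/(-305955) = -4100896*(-1/305955) = 4100896/305955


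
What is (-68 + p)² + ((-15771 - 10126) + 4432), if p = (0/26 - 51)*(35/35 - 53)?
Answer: 6655591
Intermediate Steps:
p = 2652 (p = (0*(1/26) - 51)*(35*(1/35) - 53) = (0 - 51)*(1 - 53) = -51*(-52) = 2652)
(-68 + p)² + ((-15771 - 10126) + 4432) = (-68 + 2652)² + ((-15771 - 10126) + 4432) = 2584² + (-25897 + 4432) = 6677056 - 21465 = 6655591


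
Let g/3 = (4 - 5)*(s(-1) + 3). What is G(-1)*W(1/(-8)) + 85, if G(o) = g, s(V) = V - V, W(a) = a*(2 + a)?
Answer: 5575/64 ≈ 87.109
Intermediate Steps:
s(V) = 0
g = -9 (g = 3*((4 - 5)*(0 + 3)) = 3*(-1*3) = 3*(-3) = -9)
G(o) = -9
G(-1)*W(1/(-8)) + 85 = -9*(2 + 1/(-8))/(-8) + 85 = -(-9)*(2 - ⅛)/8 + 85 = -(-9)*15/(8*8) + 85 = -9*(-15/64) + 85 = 135/64 + 85 = 5575/64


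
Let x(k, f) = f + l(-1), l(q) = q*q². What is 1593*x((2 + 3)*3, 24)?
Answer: 36639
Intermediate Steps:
l(q) = q³
x(k, f) = -1 + f (x(k, f) = f + (-1)³ = f - 1 = -1 + f)
1593*x((2 + 3)*3, 24) = 1593*(-1 + 24) = 1593*23 = 36639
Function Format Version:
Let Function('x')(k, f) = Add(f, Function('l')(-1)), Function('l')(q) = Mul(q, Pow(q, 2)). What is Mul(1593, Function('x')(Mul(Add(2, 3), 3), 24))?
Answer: 36639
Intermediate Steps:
Function('l')(q) = Pow(q, 3)
Function('x')(k, f) = Add(-1, f) (Function('x')(k, f) = Add(f, Pow(-1, 3)) = Add(f, -1) = Add(-1, f))
Mul(1593, Function('x')(Mul(Add(2, 3), 3), 24)) = Mul(1593, Add(-1, 24)) = Mul(1593, 23) = 36639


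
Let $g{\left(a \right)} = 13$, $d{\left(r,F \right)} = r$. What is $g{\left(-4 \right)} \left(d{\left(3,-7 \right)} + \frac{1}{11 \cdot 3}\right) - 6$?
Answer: $\frac{1102}{33} \approx 33.394$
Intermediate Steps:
$g{\left(-4 \right)} \left(d{\left(3,-7 \right)} + \frac{1}{11 \cdot 3}\right) - 6 = 13 \left(3 + \frac{1}{11 \cdot 3}\right) - 6 = 13 \left(3 + \frac{1}{33}\right) - 6 = 13 \cdot \frac{100}{33} - 6 = \frac{1300}{33} - 6 = \frac{1102}{33}$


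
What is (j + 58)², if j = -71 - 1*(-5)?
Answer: 64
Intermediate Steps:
j = -66 (j = -71 + 5 = -66)
(j + 58)² = (-66 + 58)² = (-8)² = 64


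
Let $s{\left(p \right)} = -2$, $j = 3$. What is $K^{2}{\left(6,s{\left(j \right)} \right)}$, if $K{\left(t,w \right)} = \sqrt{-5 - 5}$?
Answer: $-10$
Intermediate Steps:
$K{\left(t,w \right)} = i \sqrt{10}$ ($K{\left(t,w \right)} = \sqrt{-10} = i \sqrt{10}$)
$K^{2}{\left(6,s{\left(j \right)} \right)} = \left(i \sqrt{10}\right)^{2} = -10$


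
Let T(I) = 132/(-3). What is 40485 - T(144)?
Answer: 40529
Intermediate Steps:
T(I) = -44 (T(I) = 132*(-⅓) = -44)
40485 - T(144) = 40485 - 1*(-44) = 40485 + 44 = 40529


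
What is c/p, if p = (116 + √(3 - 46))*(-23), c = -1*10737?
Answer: 1245492/310477 - 10737*I*√43/310477 ≈ 4.0115 - 0.22677*I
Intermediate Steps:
c = -10737
p = -2668 - 23*I*√43 (p = (116 + √(-43))*(-23) = (116 + I*√43)*(-23) = -2668 - 23*I*√43 ≈ -2668.0 - 150.82*I)
c/p = -10737/(-2668 - 23*I*√43)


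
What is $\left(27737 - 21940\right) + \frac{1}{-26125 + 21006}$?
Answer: $\frac{29674842}{5119} \approx 5797.0$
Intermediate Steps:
$\left(27737 - 21940\right) + \frac{1}{-26125 + 21006} = 5797 + \frac{1}{-5119} = 5797 - \frac{1}{5119} = \frac{29674842}{5119}$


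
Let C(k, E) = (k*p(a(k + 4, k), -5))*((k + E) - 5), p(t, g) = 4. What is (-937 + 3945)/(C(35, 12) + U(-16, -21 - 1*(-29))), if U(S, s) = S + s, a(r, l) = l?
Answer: 188/367 ≈ 0.51226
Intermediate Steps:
C(k, E) = 4*k*(-5 + E + k) (C(k, E) = (k*4)*((k + E) - 5) = (4*k)*((E + k) - 5) = (4*k)*(-5 + E + k) = 4*k*(-5 + E + k))
(-937 + 3945)/(C(35, 12) + U(-16, -21 - 1*(-29))) = (-937 + 3945)/(4*35*(-5 + 12 + 35) + (-16 + (-21 - 1*(-29)))) = 3008/(4*35*42 + (-16 + (-21 + 29))) = 3008/(5880 + (-16 + 8)) = 3008/(5880 - 8) = 3008/5872 = 3008*(1/5872) = 188/367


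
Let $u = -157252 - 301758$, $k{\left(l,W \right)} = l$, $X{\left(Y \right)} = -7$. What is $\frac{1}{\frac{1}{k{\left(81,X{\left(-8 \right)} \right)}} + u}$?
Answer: $- \frac{81}{37179809} \approx -2.1786 \cdot 10^{-6}$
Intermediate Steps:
$u = -459010$ ($u = -157252 - 301758 = -459010$)
$\frac{1}{\frac{1}{k{\left(81,X{\left(-8 \right)} \right)}} + u} = \frac{1}{\frac{1}{81} - 459010} = \frac{1}{- \frac{37179809}{81}} = - \frac{81}{37179809}$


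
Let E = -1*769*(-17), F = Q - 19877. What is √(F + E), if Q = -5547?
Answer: I*√12351 ≈ 111.14*I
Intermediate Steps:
F = -25424 (F = -5547 - 19877 = -25424)
E = 13073 (E = -769*(-17) = 13073)
√(F + E) = √(-25424 + 13073) = √(-12351) = I*√12351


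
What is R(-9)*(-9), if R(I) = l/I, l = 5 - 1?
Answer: 4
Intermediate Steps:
l = 4
R(I) = 4/I
R(-9)*(-9) = (4/(-9))*(-9) = (4*(-⅑))*(-9) = -4/9*(-9) = 4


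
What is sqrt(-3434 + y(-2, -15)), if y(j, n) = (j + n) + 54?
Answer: I*sqrt(3397) ≈ 58.284*I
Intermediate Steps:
y(j, n) = 54 + j + n
sqrt(-3434 + y(-2, -15)) = sqrt(-3434 + (54 - 2 - 15)) = sqrt(-3434 + 37) = sqrt(-3397) = I*sqrt(3397)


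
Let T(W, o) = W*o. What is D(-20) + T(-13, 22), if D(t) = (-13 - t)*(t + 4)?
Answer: -398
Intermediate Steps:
D(t) = (-13 - t)*(4 + t)
D(-20) + T(-13, 22) = (-52 - 1*(-20)² - 17*(-20)) - 13*22 = (-52 - 1*400 + 340) - 286 = (-52 - 400 + 340) - 286 = -112 - 286 = -398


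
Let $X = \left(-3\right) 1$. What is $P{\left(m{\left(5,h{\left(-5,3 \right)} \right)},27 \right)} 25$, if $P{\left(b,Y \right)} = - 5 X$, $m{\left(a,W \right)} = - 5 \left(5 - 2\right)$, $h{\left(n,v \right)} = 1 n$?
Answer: $375$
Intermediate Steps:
$h{\left(n,v \right)} = n$
$X = -3$
$m{\left(a,W \right)} = -15$ ($m{\left(a,W \right)} = \left(-5\right) 3 = -15$)
$P{\left(b,Y \right)} = 15$ ($P{\left(b,Y \right)} = \left(-5\right) \left(-3\right) = 15$)
$P{\left(m{\left(5,h{\left(-5,3 \right)} \right)},27 \right)} 25 = 15 \cdot 25 = 375$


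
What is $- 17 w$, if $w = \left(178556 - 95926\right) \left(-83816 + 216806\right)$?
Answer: $-186812382900$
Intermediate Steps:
$w = 10988963700$ ($w = 82630 \cdot 132990 = 10988963700$)
$- 17 w = \left(-17\right) 10988963700 = -186812382900$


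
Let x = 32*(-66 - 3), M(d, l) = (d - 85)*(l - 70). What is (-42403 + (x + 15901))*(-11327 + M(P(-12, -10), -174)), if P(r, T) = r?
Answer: -354310110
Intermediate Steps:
M(d, l) = (-85 + d)*(-70 + l)
x = -2208 (x = 32*(-69) = -2208)
(-42403 + (x + 15901))*(-11327 + M(P(-12, -10), -174)) = (-42403 + (-2208 + 15901))*(-11327 + (5950 - 85*(-174) - 70*(-12) - 12*(-174))) = (-42403 + 13693)*(-11327 + (5950 + 14790 + 840 + 2088)) = -28710*(-11327 + 23668) = -28710*12341 = -354310110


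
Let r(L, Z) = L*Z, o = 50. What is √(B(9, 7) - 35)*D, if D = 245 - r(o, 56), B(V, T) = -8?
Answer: -2555*I*√43 ≈ -16754.0*I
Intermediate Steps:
D = -2555 (D = 245 - 50*56 = 245 - 1*2800 = 245 - 2800 = -2555)
√(B(9, 7) - 35)*D = √(-8 - 35)*(-2555) = √(-43)*(-2555) = (I*√43)*(-2555) = -2555*I*√43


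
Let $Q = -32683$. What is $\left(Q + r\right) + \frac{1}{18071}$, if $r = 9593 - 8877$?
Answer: $- \frac{577675656}{18071} \approx -31967.0$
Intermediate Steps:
$r = 716$
$\left(Q + r\right) + \frac{1}{18071} = \left(-32683 + 716\right) + \frac{1}{18071} = -31967 + \frac{1}{18071} = - \frac{577675656}{18071}$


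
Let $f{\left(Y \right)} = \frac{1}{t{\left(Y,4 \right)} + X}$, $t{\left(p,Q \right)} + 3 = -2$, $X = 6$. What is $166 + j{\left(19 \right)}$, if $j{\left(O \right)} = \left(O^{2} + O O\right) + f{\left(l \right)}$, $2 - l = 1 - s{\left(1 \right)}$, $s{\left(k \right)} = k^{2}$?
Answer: $889$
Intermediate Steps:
$t{\left(p,Q \right)} = -5$ ($t{\left(p,Q \right)} = -3 - 2 = -5$)
$l = 2$ ($l = 2 - \left(1 - 1^{2}\right) = 2 - \left(1 - 1\right) = 2 - 0 = 2 + 0 = 2$)
$f{\left(Y \right)} = 1$ ($f{\left(Y \right)} = \frac{1}{-5 + 6} = 1^{-1} = 1$)
$j{\left(O \right)} = 1 + 2 O^{2}$ ($j{\left(O \right)} = \left(O^{2} + O O\right) + 1 = \left(O^{2} + O^{2}\right) + 1 = 2 O^{2} + 1 = 1 + 2 O^{2}$)
$166 + j{\left(19 \right)} = 166 + \left(1 + 2 \cdot 19^{2}\right) = 166 + \left(1 + 2 \cdot 361\right) = 166 + \left(1 + 722\right) = 166 + 723 = 889$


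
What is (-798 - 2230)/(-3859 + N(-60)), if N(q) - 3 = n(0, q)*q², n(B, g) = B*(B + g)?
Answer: 757/964 ≈ 0.78527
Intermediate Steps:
N(q) = 3 (N(q) = 3 + (0*(0 + q))*q² = 3 + (0*q)*q² = 3 + 0*q² = 3 + 0 = 3)
(-798 - 2230)/(-3859 + N(-60)) = (-798 - 2230)/(-3859 + 3) = -3028/(-3856) = -3028*(-1/3856) = 757/964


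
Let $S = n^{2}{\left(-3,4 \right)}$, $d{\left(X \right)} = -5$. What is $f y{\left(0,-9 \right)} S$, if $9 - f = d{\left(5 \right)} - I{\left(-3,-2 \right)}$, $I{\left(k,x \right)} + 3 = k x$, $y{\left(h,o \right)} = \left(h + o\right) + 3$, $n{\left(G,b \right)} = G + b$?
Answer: $-102$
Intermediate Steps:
$y{\left(h,o \right)} = 3 + h + o$
$I{\left(k,x \right)} = -3 + k x$
$S = 1$ ($S = \left(-3 + 4\right)^{2} = 1^{2} = 1$)
$f = 17$ ($f = 9 - \left(-5 - \left(-3 - -6\right)\right) = 9 - \left(-5 - \left(-3 + 6\right)\right) = 9 - \left(-5 - 3\right) = 9 - -8 = 9 + 8 = 17$)
$f y{\left(0,-9 \right)} S = 17 \left(3 + 0 - 9\right) 1 = 17 \left(-6\right) 1 = \left(-102\right) 1 = -102$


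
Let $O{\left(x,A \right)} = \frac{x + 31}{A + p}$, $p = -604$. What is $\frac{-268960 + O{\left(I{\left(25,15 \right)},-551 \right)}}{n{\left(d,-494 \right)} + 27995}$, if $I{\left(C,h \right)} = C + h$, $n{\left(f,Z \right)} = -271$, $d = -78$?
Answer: $- \frac{310648871}{32021220} \approx -9.7013$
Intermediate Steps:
$O{\left(x,A \right)} = \frac{31 + x}{-604 + A}$ ($O{\left(x,A \right)} = \frac{x + 31}{A - 604} = \frac{31 + x}{-604 + A}$)
$\frac{-268960 + O{\left(I{\left(25,15 \right)},-551 \right)}}{n{\left(d,-494 \right)} + 27995} = \frac{-268960 + \frac{31 + \left(25 + 15\right)}{-604 - 551}}{-271 + 27995} = \frac{-268960 + \frac{31 + 40}{-1155}}{27724} = \left(-268960 - \frac{71}{1155}\right) \frac{1}{27724} = \left(- \frac{310648871}{1155}\right) \frac{1}{27724} = - \frac{310648871}{32021220}$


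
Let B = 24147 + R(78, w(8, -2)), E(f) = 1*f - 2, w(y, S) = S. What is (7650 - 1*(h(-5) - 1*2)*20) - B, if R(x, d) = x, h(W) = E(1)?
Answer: -16515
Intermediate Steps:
E(f) = -2 + f (E(f) = f - 2 = -2 + f)
h(W) = -1 (h(W) = -2 + 1 = -1)
B = 24225 (B = 24147 + 78 = 24225)
(7650 - 1*(h(-5) - 1*2)*20) - B = (7650 - 1*(-1 - 1*2)*20) - 1*24225 = (7650 - 1*(-1 - 2)*20) - 24225 = (7650 - 1*(-3)*20) - 24225 = (7650 - (-3)*20) - 24225 = (7650 - 1*(-60)) - 24225 = (7650 + 60) - 24225 = 7710 - 24225 = -16515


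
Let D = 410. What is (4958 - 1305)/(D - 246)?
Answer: 3653/164 ≈ 22.274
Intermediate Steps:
(4958 - 1305)/(D - 246) = (4958 - 1305)/(410 - 246) = 3653/164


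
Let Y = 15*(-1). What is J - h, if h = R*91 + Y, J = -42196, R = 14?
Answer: -43455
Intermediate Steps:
Y = -15
h = 1259 (h = 14*91 - 15 = 1274 - 15 = 1259)
J - h = -42196 - 1*1259 = -42196 - 1259 = -43455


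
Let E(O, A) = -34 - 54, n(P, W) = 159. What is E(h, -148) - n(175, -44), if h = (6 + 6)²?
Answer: -247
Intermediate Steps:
h = 144 (h = 12² = 144)
E(O, A) = -88
E(h, -148) - n(175, -44) = -88 - 1*159 = -88 - 159 = -247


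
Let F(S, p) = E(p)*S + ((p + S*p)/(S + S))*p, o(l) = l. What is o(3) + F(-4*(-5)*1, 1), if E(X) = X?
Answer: 941/40 ≈ 23.525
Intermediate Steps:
F(S, p) = S*p + p*(p + S*p)/(2*S) (F(S, p) = p*S + ((p + S*p)/(S + S))*p = S*p + ((p + S*p)/((2*S)))*p = S*p + ((p + S*p)*(1/(2*S)))*p = S*p + ((p + S*p)/(2*S))*p = S*p + p*(p + S*p)/(2*S))
o(3) + F(-4*(-5)*1, 1) = 3 + (1/2)*1*(1 + (-4*(-5)*1)*(1 + 2*(-4*(-5)*1)))/(-4*(-5)*1) = 3 + (1/2)*1*(1 + (20*1)*(1 + 2*(20*1)))/(20*1) = 3 + (1/2)*1*(1 + 20*(1 + 2*20))/20 = 3 + (1/2)*1*(1/20)*(1 + 20*(1 + 40)) = 3 + (1/2)*1*(1/20)*(1 + 20*41) = 3 + (1/2)*1*(1/20)*(1 + 820) = 3 + (1/2)*1*(1/20)*821 = 3 + 821/40 = 941/40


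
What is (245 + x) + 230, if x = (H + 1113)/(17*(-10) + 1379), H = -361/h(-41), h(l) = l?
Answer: 1814713/3813 ≈ 475.93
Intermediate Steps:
H = 361/41 (H = -361/(-41) = -361*(-1/41) = 361/41 ≈ 8.8049)
x = 3538/3813 (x = (361/41 + 1113)/(17*(-10) + 1379) = 45994/(41*(-170 + 1379)) = (45994/41)/1209 = (45994/41)*(1/1209) = 3538/3813 ≈ 0.92788)
(245 + x) + 230 = (245 + 3538/3813) + 230 = 937723/3813 + 230 = 1814713/3813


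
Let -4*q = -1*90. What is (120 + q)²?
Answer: 81225/4 ≈ 20306.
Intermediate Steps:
q = 45/2 (q = -(-1)*90/4 = -¼*(-90) = 45/2 ≈ 22.500)
(120 + q)² = (120 + 45/2)² = (285/2)² = 81225/4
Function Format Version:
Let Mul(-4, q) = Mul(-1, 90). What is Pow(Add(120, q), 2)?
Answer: Rational(81225, 4) ≈ 20306.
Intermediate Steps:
q = Rational(45, 2) (q = Mul(Rational(-1, 4), Mul(-1, 90)) = Mul(Rational(-1, 4), -90) = Rational(45, 2) ≈ 22.500)
Pow(Add(120, q), 2) = Pow(Add(120, Rational(45, 2)), 2) = Pow(Rational(285, 2), 2) = Rational(81225, 4)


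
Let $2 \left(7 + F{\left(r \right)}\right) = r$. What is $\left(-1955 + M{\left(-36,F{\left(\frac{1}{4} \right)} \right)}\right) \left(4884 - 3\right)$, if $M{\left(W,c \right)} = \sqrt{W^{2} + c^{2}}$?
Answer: $-9542355 + \frac{4881 \sqrt{85969}}{8} \approx -9.3635 \cdot 10^{6}$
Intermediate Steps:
$F{\left(r \right)} = -7 + \frac{r}{2}$
$\left(-1955 + M{\left(-36,F{\left(\frac{1}{4} \right)} \right)}\right) \left(4884 - 3\right) = \left(-1955 + \sqrt{\left(-36\right)^{2} + \left(-7 + \frac{1}{2 \cdot 4}\right)^{2}}\right) \left(4884 - 3\right) = \left(-1955 + \sqrt{1296 + \left(-7 + \frac{1}{2} \cdot \frac{1}{4}\right)^{2}}\right) 4881 = \left(-1955 + \sqrt{1296 + \left(-7 + \frac{1}{8}\right)^{2}}\right) 4881 = \left(-1955 + \sqrt{1296 + \left(- \frac{55}{8}\right)^{2}}\right) 4881 = \left(-1955 + \sqrt{1296 + \frac{3025}{64}}\right) 4881 = \left(-1955 + \sqrt{\frac{85969}{64}}\right) 4881 = \left(-1955 + \frac{\sqrt{85969}}{8}\right) 4881 = -9542355 + \frac{4881 \sqrt{85969}}{8}$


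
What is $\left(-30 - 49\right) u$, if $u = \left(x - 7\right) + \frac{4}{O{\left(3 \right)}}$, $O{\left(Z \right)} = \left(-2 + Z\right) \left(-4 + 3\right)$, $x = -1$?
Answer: $948$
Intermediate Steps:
$O{\left(Z \right)} = 2 - Z$ ($O{\left(Z \right)} = \left(-2 + Z\right) \left(-1\right) = 2 - Z$)
$u = -12$ ($u = \left(-1 - 7\right) + \frac{4}{2 - 3} = -8 + \frac{4}{2 - 3} = -8 + \frac{4}{-1} = -8 + 4 \left(-1\right) = -8 - 4 = -12$)
$\left(-30 - 49\right) u = \left(-30 - 49\right) \left(-12\right) = \left(-79\right) \left(-12\right) = 948$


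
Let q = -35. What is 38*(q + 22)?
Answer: -494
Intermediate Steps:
38*(q + 22) = 38*(-35 + 22) = 38*(-13) = -494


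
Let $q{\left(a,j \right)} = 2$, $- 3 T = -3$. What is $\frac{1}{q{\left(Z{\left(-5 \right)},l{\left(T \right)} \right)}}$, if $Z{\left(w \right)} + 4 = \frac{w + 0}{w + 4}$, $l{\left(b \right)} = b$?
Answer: $\frac{1}{2} \approx 0.5$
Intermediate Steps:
$T = 1$ ($T = \left(- \frac{1}{3}\right) \left(-3\right) = 1$)
$Z{\left(w \right)} = -4 + \frac{w}{4 + w}$ ($Z{\left(w \right)} = -4 + \frac{w + 0}{w + 4} = -4 + \frac{w}{4 + w}$)
$\frac{1}{q{\left(Z{\left(-5 \right)},l{\left(T \right)} \right)}} = \frac{1}{2}$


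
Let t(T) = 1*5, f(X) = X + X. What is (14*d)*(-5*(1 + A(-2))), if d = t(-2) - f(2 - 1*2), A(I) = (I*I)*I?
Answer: 2450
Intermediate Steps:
f(X) = 2*X
A(I) = I³ (A(I) = I²*I = I³)
t(T) = 5
d = 5 (d = 5 - 2*(2 - 1*2) = 5 - 2*(2 - 2) = 5 - 2*0 = 5 - 1*0 = 5 + 0 = 5)
(14*d)*(-5*(1 + A(-2))) = (14*5)*(-5*(1 + (-2)³)) = 70*(-5*(1 - 8)) = 70*(-5*(-7)) = 70*35 = 2450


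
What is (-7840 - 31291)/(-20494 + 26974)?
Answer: -39131/6480 ≈ -6.0387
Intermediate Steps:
(-7840 - 31291)/(-20494 + 26974) = -39131/6480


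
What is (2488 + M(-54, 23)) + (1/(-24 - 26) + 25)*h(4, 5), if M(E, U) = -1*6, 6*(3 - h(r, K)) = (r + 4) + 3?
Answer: 753343/300 ≈ 2511.1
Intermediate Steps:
h(r, K) = 11/6 - r/6 (h(r, K) = 3 - ((r + 4) + 3)/6 = 3 - ((4 + r) + 3)/6 = 3 - (7 + r)/6 = 3 + (-7/6 - r/6) = 11/6 - r/6)
M(E, U) = -6
(2488 + M(-54, 23)) + (1/(-24 - 26) + 25)*h(4, 5) = (2488 - 6) + (1/(-24 - 26) + 25)*(11/6 - 1/6*4) = 2482 + (1/(-50) + 25)*(11/6 - 2/3) = 2482 + (-1/50 + 25)*(7/6) = 2482 + (1249/50)*(7/6) = 2482 + 8743/300 = 753343/300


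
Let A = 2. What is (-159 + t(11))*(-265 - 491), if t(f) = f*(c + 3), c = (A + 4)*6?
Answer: -204120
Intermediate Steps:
c = 36 (c = (2 + 4)*6 = 6*6 = 36)
t(f) = 39*f (t(f) = f*(36 + 3) = f*39 = 39*f)
(-159 + t(11))*(-265 - 491) = (-159 + 39*11)*(-265 - 491) = (-159 + 429)*(-756) = 270*(-756) = -204120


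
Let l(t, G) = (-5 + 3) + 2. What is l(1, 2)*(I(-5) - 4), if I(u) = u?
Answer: 0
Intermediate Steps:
l(t, G) = 0 (l(t, G) = -2 + 2 = 0)
l(1, 2)*(I(-5) - 4) = 0*(-5 - 4) = 0*(-9) = 0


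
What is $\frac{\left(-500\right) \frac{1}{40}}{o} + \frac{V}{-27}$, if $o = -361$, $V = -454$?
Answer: $\frac{328463}{19494} \approx 16.849$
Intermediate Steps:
$\frac{\left(-500\right) \frac{1}{40}}{o} + \frac{V}{-27} = \frac{\left(-500\right) \frac{1}{40}}{-361} - \frac{454}{-27} = \left(-500\right) \frac{1}{40} \left(- \frac{1}{361}\right) - - \frac{454}{27} = \left(- \frac{25}{2}\right) \left(- \frac{1}{361}\right) + \frac{454}{27} = \frac{25}{722} + \frac{454}{27} = \frac{328463}{19494}$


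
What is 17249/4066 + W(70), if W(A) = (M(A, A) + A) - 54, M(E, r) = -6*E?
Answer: -1625415/4066 ≈ -399.76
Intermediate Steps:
W(A) = -54 - 5*A (W(A) = (-6*A + A) - 54 = -5*A - 54 = -54 - 5*A)
17249/4066 + W(70) = 17249/4066 + (-54 - 5*70) = 17249*(1/4066) + (-54 - 350) = 17249/4066 - 404 = -1625415/4066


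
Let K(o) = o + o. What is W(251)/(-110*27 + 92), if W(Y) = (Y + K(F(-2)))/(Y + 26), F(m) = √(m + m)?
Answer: -251/797206 - 2*I/398603 ≈ -0.00031485 - 5.0175e-6*I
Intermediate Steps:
F(m) = √2*√m (F(m) = √(2*m) = √2*√m)
K(o) = 2*o
W(Y) = (Y + 4*I)/(26 + Y) (W(Y) = (Y + 2*(√2*√(-2)))/(Y + 26) = (Y + 2*(√2*(I*√2)))/(26 + Y) = (Y + 2*(2*I))/(26 + Y) = (Y + 4*I)/(26 + Y))
W(251)/(-110*27 + 92) = ((251 + 4*I)/(26 + 251))/(-110*27 + 92) = ((251 + 4*I)/277)/(-2970 + 92) = ((251 + 4*I)/277)/(-2878) = (251/277 + 4*I/277)*(-1/2878) = -251/797206 - 2*I/398603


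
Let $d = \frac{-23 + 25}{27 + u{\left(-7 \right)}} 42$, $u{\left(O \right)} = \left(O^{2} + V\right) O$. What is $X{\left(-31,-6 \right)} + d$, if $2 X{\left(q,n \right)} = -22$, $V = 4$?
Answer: $- \frac{967}{86} \approx -11.244$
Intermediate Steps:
$X{\left(q,n \right)} = -11$ ($X{\left(q,n \right)} = \frac{1}{2} \left(-22\right) = -11$)
$u{\left(O \right)} = O \left(4 + O^{2}\right)$ ($u{\left(O \right)} = \left(O^{2} + 4\right) O = \left(4 + O^{2}\right) O = O \left(4 + O^{2}\right)$)
$d = - \frac{21}{86}$ ($d = \frac{-23 + 25}{27 - 7 \left(4 + \left(-7\right)^{2}\right)} 42 = \frac{2}{27 - 7 \left(4 + 49\right)} 42 = \frac{2}{27 - 371} \cdot 42 = \frac{2}{-344} \cdot 42 = 2 \left(- \frac{1}{344}\right) 42 = \left(- \frac{1}{172}\right) 42 = - \frac{21}{86} \approx -0.24419$)
$X{\left(-31,-6 \right)} + d = -11 - \frac{21}{86} = - \frac{967}{86}$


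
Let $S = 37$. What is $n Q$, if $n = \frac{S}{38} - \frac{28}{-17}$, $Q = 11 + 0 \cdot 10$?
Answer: $\frac{18623}{646} \approx 28.828$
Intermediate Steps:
$Q = 11$ ($Q = 11 + 0 = 11$)
$n = \frac{1693}{646}$ ($n = \frac{37}{38} - \frac{28}{-17} = 37 \cdot \frac{1}{38} - - \frac{28}{17} = \frac{37}{38} + \frac{28}{17} = \frac{1693}{646} \approx 2.6207$)
$n Q = \frac{1693}{646} \cdot 11 = \frac{18623}{646}$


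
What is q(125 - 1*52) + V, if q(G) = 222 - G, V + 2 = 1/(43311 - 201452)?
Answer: 23246726/158141 ≈ 147.00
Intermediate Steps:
V = -316283/158141 (V = -2 + 1/(43311 - 201452) = -2 + 1/(-158141) = -2 - 1/158141 = -316283/158141 ≈ -2.0000)
q(125 - 1*52) + V = (222 - (125 - 1*52)) - 316283/158141 = (222 - (125 - 52)) - 316283/158141 = (222 - 1*73) - 316283/158141 = (222 - 73) - 316283/158141 = 149 - 316283/158141 = 23246726/158141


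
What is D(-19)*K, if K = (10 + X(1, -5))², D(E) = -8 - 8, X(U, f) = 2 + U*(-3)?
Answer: -1296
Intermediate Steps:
X(U, f) = 2 - 3*U
D(E) = -16
K = 81 (K = (10 + (2 - 3*1))² = (10 + (2 - 3))² = (10 - 1)² = 9² = 81)
D(-19)*K = -16*81 = -1296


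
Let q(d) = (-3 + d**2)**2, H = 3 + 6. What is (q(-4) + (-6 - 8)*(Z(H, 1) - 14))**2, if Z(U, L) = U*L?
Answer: 57121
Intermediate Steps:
H = 9
Z(U, L) = L*U
(q(-4) + (-6 - 8)*(Z(H, 1) - 14))**2 = ((-3 + (-4)**2)**2 + (-6 - 8)*(1*9 - 14))**2 = ((-3 + 16)**2 - 14*(9 - 14))**2 = (13**2 - 14*(-5))**2 = (169 + 70)**2 = 239**2 = 57121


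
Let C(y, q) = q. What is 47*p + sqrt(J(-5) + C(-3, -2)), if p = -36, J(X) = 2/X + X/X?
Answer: -1692 + I*sqrt(35)/5 ≈ -1692.0 + 1.1832*I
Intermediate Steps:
J(X) = 1 + 2/X (J(X) = 2/X + 1 = 1 + 2/X)
47*p + sqrt(J(-5) + C(-3, -2)) = 47*(-36) + sqrt((2 - 5)/(-5) - 2) = -1692 + sqrt(-1/5*(-3) - 2) = -1692 + sqrt(3/5 - 2) = -1692 + sqrt(-7/5) = -1692 + I*sqrt(35)/5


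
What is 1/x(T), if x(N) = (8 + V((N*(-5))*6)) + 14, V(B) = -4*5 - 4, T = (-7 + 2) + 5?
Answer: -½ ≈ -0.50000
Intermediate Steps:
T = 0 (T = -5 + 5 = 0)
V(B) = -24 (V(B) = -20 - 4 = -24)
x(N) = -2 (x(N) = (8 - 24) + 14 = -16 + 14 = -2)
1/x(T) = 1/(-2) = -½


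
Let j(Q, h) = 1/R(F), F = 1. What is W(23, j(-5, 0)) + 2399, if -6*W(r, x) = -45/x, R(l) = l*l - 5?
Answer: 2369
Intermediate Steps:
R(l) = -5 + l² (R(l) = l² - 5 = -5 + l²)
j(Q, h) = -¼ (j(Q, h) = 1/(-5 + 1²) = 1/(-5 + 1) = 1/(-4) = -¼)
W(r, x) = 15/(2*x) (W(r, x) = -(-15)/(2*x) = 15/(2*x))
W(23, j(-5, 0)) + 2399 = 15/(2*(-¼)) + 2399 = (15/2)*(-4) + 2399 = -30 + 2399 = 2369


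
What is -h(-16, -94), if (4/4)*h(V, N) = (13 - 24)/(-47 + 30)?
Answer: -11/17 ≈ -0.64706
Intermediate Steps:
h(V, N) = 11/17 (h(V, N) = (13 - 24)/(-47 + 30) = -11/(-17) = -11*(-1/17) = 11/17)
-h(-16, -94) = -1*11/17 = -11/17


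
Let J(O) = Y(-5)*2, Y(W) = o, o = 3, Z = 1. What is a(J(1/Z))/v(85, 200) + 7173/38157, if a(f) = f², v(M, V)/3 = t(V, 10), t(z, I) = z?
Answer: 157707/635950 ≈ 0.24799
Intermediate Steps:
Y(W) = 3
v(M, V) = 3*V
J(O) = 6 (J(O) = 3*2 = 6)
a(J(1/Z))/v(85, 200) + 7173/38157 = 6²/((3*200)) + 7173/38157 = 36/600 + 7173*(1/38157) = 36*(1/600) + 2391/12719 = 3/50 + 2391/12719 = 157707/635950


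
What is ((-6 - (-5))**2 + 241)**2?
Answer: 58564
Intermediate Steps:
((-6 - (-5))**2 + 241)**2 = ((-6 - 1*(-5))**2 + 241)**2 = ((-6 + 5)**2 + 241)**2 = ((-1)**2 + 241)**2 = (1 + 241)**2 = 242**2 = 58564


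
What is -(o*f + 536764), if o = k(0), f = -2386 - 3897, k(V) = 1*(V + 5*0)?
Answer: -536764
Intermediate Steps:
k(V) = V (k(V) = 1*(V + 0) = 1*V = V)
f = -6283
o = 0
-(o*f + 536764) = -(0*(-6283) + 536764) = -(0 + 536764) = -1*536764 = -536764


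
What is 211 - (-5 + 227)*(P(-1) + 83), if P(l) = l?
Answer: -17993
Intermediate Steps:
211 - (-5 + 227)*(P(-1) + 83) = 211 - (-5 + 227)*(-1 + 83) = 211 - 222*82 = 211 - 1*18204 = 211 - 18204 = -17993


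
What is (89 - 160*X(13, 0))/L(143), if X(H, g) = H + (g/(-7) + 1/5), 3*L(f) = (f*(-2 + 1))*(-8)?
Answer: -6069/1144 ≈ -5.3051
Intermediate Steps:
L(f) = 8*f/3 (L(f) = ((f*(-2 + 1))*(-8))/3 = ((f*(-1))*(-8))/3 = (-f*(-8))/3 = (8*f)/3 = 8*f/3)
X(H, g) = 1/5 + H - g/7 (X(H, g) = H + (g*(-1/7) + 1*(1/5)) = H + (-g/7 + 1/5) = H + (1/5 - g/7) = 1/5 + H - g/7)
(89 - 160*X(13, 0))/L(143) = (89 - 160*(1/5 + 13 - 1/7*0))/(((8/3)*143)) = (89 - 160*(1/5 + 13 + 0))/(1144/3) = (89 - 160*66/5)*(3/1144) = (89 - 2112)*(3/1144) = -2023*3/1144 = -6069/1144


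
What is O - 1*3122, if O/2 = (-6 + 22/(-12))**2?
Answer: -53987/18 ≈ -2999.3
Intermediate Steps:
O = 2209/18 (O = 2*(-6 + 22/(-12))**2 = 2*(-6 + 22*(-1/12))**2 = 2*(-6 - 11/6)**2 = 2*(-47/6)**2 = 2*(2209/36) = 2209/18 ≈ 122.72)
O - 1*3122 = 2209/18 - 1*3122 = 2209/18 - 3122 = -53987/18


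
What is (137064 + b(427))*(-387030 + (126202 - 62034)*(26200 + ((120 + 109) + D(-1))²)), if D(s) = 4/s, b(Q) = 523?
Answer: 678210291677590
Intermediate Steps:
(137064 + b(427))*(-387030 + (126202 - 62034)*(26200 + ((120 + 109) + D(-1))²)) = (137064 + 523)*(-387030 + (126202 - 62034)*(26200 + ((120 + 109) + 4/(-1))²)) = 137587*(-387030 + 64168*(26200 + (229 + 4*(-1))²)) = 137587*(-387030 + 64168*(26200 + (229 - 4)²)) = 137587*(-387030 + 64168*(26200 + 225²)) = 137587*(-387030 + 64168*(26200 + 50625)) = 137587*(-387030 + 64168*76825) = 137587*(-387030 + 4929706600) = 137587*4929319570 = 678210291677590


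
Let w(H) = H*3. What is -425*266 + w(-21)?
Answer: -113113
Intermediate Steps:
w(H) = 3*H
-425*266 + w(-21) = -425*266 + 3*(-21) = -113050 - 63 = -113113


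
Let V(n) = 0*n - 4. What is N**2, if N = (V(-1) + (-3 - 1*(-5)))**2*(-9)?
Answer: 1296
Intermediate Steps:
V(n) = -4 (V(n) = 0 - 4 = -4)
N = -36 (N = (-4 + (-3 - 1*(-5)))**2*(-9) = (-4 + (-3 + 5))**2*(-9) = (-4 + 2)**2*(-9) = (-2)**2*(-9) = 4*(-9) = -36)
N**2 = (-36)**2 = 1296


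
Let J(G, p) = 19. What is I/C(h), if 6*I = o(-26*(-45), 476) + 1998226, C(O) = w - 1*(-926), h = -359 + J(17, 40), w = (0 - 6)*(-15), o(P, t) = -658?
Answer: 41616/127 ≈ 327.69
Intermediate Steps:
w = 90 (w = -6*(-15) = 90)
h = -340 (h = -359 + 19 = -340)
C(O) = 1016 (C(O) = 90 - 1*(-926) = 90 + 926 = 1016)
I = 332928 (I = (-658 + 1998226)/6 = (⅙)*1997568 = 332928)
I/C(h) = 332928/1016 = 332928*(1/1016) = 41616/127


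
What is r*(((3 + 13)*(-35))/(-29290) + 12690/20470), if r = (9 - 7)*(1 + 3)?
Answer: 30652264/5995663 ≈ 5.1124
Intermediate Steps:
r = 8 (r = 2*4 = 8)
r*(((3 + 13)*(-35))/(-29290) + 12690/20470) = 8*(((3 + 13)*(-35))/(-29290) + 12690/20470) = 8*((16*(-35))*(-1/29290) + 12690*(1/20470)) = 8*(-560*(-1/29290) + 1269/2047) = 8*(56/2929 + 1269/2047) = 8*(3831533/5995663) = 30652264/5995663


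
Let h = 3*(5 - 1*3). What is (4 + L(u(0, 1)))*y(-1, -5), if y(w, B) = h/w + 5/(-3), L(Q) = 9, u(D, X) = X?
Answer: -299/3 ≈ -99.667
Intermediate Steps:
h = 6 (h = 3*(5 - 3) = 3*2 = 6)
y(w, B) = -5/3 + 6/w (y(w, B) = 6/w + 5/(-3) = 6/w + 5*(-1/3) = 6/w - 5/3 = -5/3 + 6/w)
(4 + L(u(0, 1)))*y(-1, -5) = (4 + 9)*(-5/3 + 6/(-1)) = 13*(-5/3 + 6*(-1)) = 13*(-5/3 - 6) = 13*(-23/3) = -299/3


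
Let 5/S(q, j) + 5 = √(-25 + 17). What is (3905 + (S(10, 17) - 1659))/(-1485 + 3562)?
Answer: 74093/68541 - 10*I*√2/68541 ≈ 1.081 - 0.00020633*I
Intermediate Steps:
S(q, j) = 5/(-5 + 2*I*√2) (S(q, j) = 5/(-5 + √(-25 + 17)) = 5/(-5 + √(-8)) = 5/(-5 + 2*I*√2))
(3905 + (S(10, 17) - 1659))/(-1485 + 3562) = (3905 + ((-25/33 - 10*I*√2/33) - 1659))/(-1485 + 3562) = (3905 + (-54772/33 - 10*I*√2/33))/2077 = (74093/33 - 10*I*√2/33)*(1/2077) = 74093/68541 - 10*I*√2/68541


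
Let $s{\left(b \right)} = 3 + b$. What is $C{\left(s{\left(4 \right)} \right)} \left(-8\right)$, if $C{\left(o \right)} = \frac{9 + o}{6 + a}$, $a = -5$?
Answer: $-128$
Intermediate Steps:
$C{\left(o \right)} = 9 + o$ ($C{\left(o \right)} = \frac{9 + o}{6 - 5} = \frac{9 + o}{1} = \left(9 + o\right) 1 = 9 + o$)
$C{\left(s{\left(4 \right)} \right)} \left(-8\right) = \left(9 + \left(3 + 4\right)\right) \left(-8\right) = \left(9 + 7\right) \left(-8\right) = 16 \left(-8\right) = -128$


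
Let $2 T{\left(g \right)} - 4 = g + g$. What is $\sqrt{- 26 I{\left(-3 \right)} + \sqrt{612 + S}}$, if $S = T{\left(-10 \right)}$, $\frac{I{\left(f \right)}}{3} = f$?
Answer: $\sqrt{234 + 2 \sqrt{151}} \approx 16.08$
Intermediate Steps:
$I{\left(f \right)} = 3 f$
$T{\left(g \right)} = 2 + g$ ($T{\left(g \right)} = 2 + \frac{g + g}{2} = 2 + \frac{2 g}{2} = 2 + g$)
$S = -8$ ($S = 2 - 10 = -8$)
$\sqrt{- 26 I{\left(-3 \right)} + \sqrt{612 + S}} = \sqrt{- 26 \cdot 3 \left(-3\right) + \sqrt{612 - 8}} = \sqrt{\left(-26\right) \left(-9\right) + \sqrt{604}} = \sqrt{234 + 2 \sqrt{151}}$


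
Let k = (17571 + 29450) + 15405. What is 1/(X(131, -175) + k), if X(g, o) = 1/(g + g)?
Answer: 262/16355613 ≈ 1.6019e-5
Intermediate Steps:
X(g, o) = 1/(2*g)
k = 62426 (k = 47021 + 15405 = 62426)
1/(X(131, -175) + k) = 1/((½)/131 + 62426) = 1/((½)*(1/131) + 62426) = 1/(1/262 + 62426) = 1/(16355613/262) = 262/16355613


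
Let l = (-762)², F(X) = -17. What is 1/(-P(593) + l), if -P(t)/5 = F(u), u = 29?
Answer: 1/580559 ≈ 1.7225e-6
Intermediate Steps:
P(t) = 85 (P(t) = -5*(-17) = 85)
l = 580644
1/(-P(593) + l) = 1/(-1*85 + 580644) = 1/(-85 + 580644) = 1/580559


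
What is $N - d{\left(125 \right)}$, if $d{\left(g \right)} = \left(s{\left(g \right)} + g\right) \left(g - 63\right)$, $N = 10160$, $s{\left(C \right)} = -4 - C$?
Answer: $10408$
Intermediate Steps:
$d{\left(g \right)} = 252 - 4 g$ ($d{\left(g \right)} = \left(\left(-4 - g\right) + g\right) \left(g - 63\right) = - 4 \left(-63 + g\right) = 252 - 4 g$)
$N - d{\left(125 \right)} = 10160 - \left(252 - 500\right) = 10160 - -248 = 10160 + 248 = 10408$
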